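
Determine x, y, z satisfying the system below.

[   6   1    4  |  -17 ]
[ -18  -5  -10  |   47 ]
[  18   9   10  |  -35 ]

(-4, 3, 1)

Forward elimination on [A|b]:
R2 <- R2 - (-3)*R1:  [  0  -2   2  -4 ]
R3 <- R3 - (3)*R1:  [  0   6  -2  16 ]
R3 <- R3 - (-3)*R2:  [ 0  0  4  4 ]
Row echelon form:
[ 6   1  4  |  -17 ]
[ 0  -2  2  |   -4 ]
[ 0   0  4  |    4 ]
Back-substitution:
z = (4) / 4 = 1
y = (-4 - (2)*(1)) / -2 = 3
x = (-17 - (1)*(3) - (4)*(1)) / 6 = -4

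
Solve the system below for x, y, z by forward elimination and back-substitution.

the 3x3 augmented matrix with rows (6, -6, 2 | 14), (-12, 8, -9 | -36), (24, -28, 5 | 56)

Forward elimination on [A|b]:
R2 <- R2 - (-2)*R1:  [  0  -4  -5  -8 ]
R3 <- R3 - (4)*R1:  [  0  -4  -3   0 ]
R3 <- R3 - (1)*R2:  [ 0  0  2  8 ]
Row echelon form:
[ 6  -6   2  |  14 ]
[ 0  -4  -5  |  -8 ]
[ 0   0   2  |   8 ]
Back-substitution:
z = (8) / 2 = 4
y = (-8 - (-5)*(4)) / -4 = -3
x = (14 - (-6)*(-3) - (2)*(4)) / 6 = -2

(-2, -3, 4)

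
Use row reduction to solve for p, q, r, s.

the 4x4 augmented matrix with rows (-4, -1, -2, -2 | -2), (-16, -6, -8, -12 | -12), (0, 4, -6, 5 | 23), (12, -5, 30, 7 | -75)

(1, 4, -2, -1)

Forward elimination on [A|b]:
R2 <- R2 - (4)*R1:  [  0  -2   0  -4  -4 ]
R4 <- R4 - (-3)*R1:  [   0   -8   24    1  -81 ]
R3 <- R3 - (-2)*R2:  [  0   0  -6  -3  15 ]
R4 <- R4 - (4)*R2:  [   0    0   24   17  -65 ]
R4 <- R4 - (-4)*R3:  [  0   0   0   5  -5 ]
Row echelon form:
[ -4  -1  -2  -2  |  -2 ]
[  0  -2   0  -4  |  -4 ]
[  0   0  -6  -3  |  15 ]
[  0   0   0   5  |  -5 ]
Back-substitution:
s = (-5) / 5 = -1
r = (15 - (-3)*(-1)) / -6 = -2
q = (-4 - (-4)*(-1)) / -2 = 4
p = (-2 - (-1)*(4) - (-2)*(-2) - (-2)*(-1)) / -4 = 1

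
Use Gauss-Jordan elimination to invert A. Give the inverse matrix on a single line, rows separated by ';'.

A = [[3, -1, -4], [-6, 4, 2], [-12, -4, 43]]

inverse = [10 59/18 7/9; 13 9/2 1; 4 4/3 1/3]

Gauss-Jordan on [A | I]:
R1 <- (1/3)*R1:  [    1  -1/3  -4/3  |   1/3     0     0 ]
R2 <- R2 - (-6)*R1:  [  0   2  -6  |   2   1   0 ]
R3 <- R3 - (-12)*R1:  [  0  -8  27  |   4   0   1 ]
R2 <- (1/2)*R2:  [   0    1   -3  |    1  1/2    0 ]
R1 <- R1 - (-1/3)*R2:  [    1     0  -7/3  |   2/3   1/6     0 ]
R3 <- R3 - (-8)*R2:  [  0   0   3  |  12   4   1 ]
R3 <- (1/3)*R3:  [   0    0    1  |    4  4/3  1/3 ]
R1 <- R1 - (-7/3)*R3:  [     1      0      0  |     10  59/18    7/9 ]
R2 <- R2 - (-3)*R3:  [   0    1    0  |   13  9/2    1 ]
Right block of [I | A^{-1}] is the inverse:
[ 10  59/18  7/9 ]
[ 13    9/2    1 ]
[  4    4/3  1/3 ]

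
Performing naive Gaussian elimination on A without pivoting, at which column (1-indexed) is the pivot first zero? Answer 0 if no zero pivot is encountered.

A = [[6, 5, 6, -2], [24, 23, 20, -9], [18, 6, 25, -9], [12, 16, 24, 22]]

Naive forward elimination:
R2 <- R2 - (4)*R1:  [  0   3  -4  -1 ]
R3 <- R3 - (3)*R1:  [  0  -9   7  -3 ]
R4 <- R4 - (2)*R1:  [  0   6  12  26 ]
R3 <- R3 - (-3)*R2:  [  0   0  -5  -6 ]
R4 <- R4 - (2)*R2:  [  0   0  20  28 ]
R4 <- R4 - (-4)*R3:  [ 0  0  0  4 ]
All pivots nonzero; naive elimination completes without hitting a zero pivot.

first zero-pivot column = 0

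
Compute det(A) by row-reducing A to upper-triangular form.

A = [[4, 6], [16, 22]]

Forward elimination:
R2 <- R2 - (4)*R1:  [  0  -2 ]
Upper-triangular form:
[ 4   6 ]
[ 0  -2 ]
det(A) = (-1)^0 * (4) * (-2) = -8  (0 row swaps -> sign +1)

det(A) = -8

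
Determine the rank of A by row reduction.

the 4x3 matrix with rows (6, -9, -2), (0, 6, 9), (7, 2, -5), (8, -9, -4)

rank(A) = 3

Row reduction:
R3 <- R3 - (7/6)*R1:  [    0  25/2  -8/3 ]
R4 <- R4 - (4/3)*R1:  [    0     3  -4/3 ]
R3 <- R3 - (25/12)*R2:  [       0        0  -257/12 ]
R4 <- R4 - (1/2)*R2:  [     0      0  -35/6 ]
R4 <- R4 - (70/257)*R3:  [ 0  0  0 ]
Row echelon form:
[ 6  -9       -2 ]
[ 0   6        9 ]
[ 0   0  -257/12 ]
[ 0   0        0 ]
Nonzero rows / pivot columns: 3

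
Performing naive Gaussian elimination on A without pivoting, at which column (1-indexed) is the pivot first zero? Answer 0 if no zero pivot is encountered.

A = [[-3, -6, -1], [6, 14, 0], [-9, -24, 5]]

first zero-pivot column = 0

Naive forward elimination:
R2 <- R2 - (-2)*R1:  [  0   2  -2 ]
R3 <- R3 - (3)*R1:  [  0  -6   8 ]
R3 <- R3 - (-3)*R2:  [ 0  0  2 ]
All pivots nonzero; naive elimination completes without hitting a zero pivot.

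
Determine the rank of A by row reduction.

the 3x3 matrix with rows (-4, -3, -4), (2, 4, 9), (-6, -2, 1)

Row reduction:
R2 <- R2 - (-1/2)*R1:  [   0  5/2    7 ]
R3 <- R3 - (3/2)*R1:  [   0  5/2    7 ]
R3 <- R3 - (1)*R2:  [ 0  0  0 ]
Row echelon form:
[ -4   -3  -4 ]
[  0  5/2   7 ]
[  0    0   0 ]
Nonzero rows / pivot columns: 2

rank(A) = 2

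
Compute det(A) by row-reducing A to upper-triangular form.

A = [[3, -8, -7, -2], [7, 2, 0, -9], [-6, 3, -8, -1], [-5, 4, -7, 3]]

Forward elimination:
R2 <- R2 - (7/3)*R1:  [     0   62/3   49/3  -13/3 ]
R3 <- R3 - (-2)*R1:  [   0  -13  -22   -5 ]
R4 <- R4 - (-5/3)*R1:  [     0  -28/3  -56/3   -1/3 ]
R3 <- R3 - (-39/62)*R2:  [       0        0  -727/62  -479/62 ]
R4 <- R4 - (-14/31)*R2:  [       0        0  -350/31   -71/31 ]
R4 <- R4 - (700/727)*R3:  [        0         0         0  3743/727 ]
Upper-triangular form:
[ 3    -8       -7        -2 ]
[ 0  62/3     49/3     -13/3 ]
[ 0     0  -727/62   -479/62 ]
[ 0     0        0  3743/727 ]
det(A) = (-1)^0 * (3) * (62/3) * (-727/62) * (3743/727) = -3743  (0 row swaps -> sign +1)

det(A) = -3743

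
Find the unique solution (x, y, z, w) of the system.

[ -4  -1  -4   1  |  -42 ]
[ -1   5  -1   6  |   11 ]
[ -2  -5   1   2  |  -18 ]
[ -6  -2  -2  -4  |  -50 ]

(5, 3, 5, 1)

Forward elimination on [A|b]:
R2 <- R2 - (1/4)*R1:  [    0  21/4     0  23/4  43/2 ]
R3 <- R3 - (1/2)*R1:  [    0  -9/2     3   3/2     3 ]
R4 <- R4 - (3/2)*R1:  [     0   -1/2      4  -11/2     13 ]
R3 <- R3 - (-6/7)*R2:  [     0      0      3   45/7  150/7 ]
R4 <- R4 - (-2/21)*R2:  [       0        0        4  -104/21   316/21 ]
R4 <- R4 - (4/3)*R3:  [       0        0        0  -284/21  -284/21 ]
Row echelon form:
[ -4    -1  -4        1  |      -42 ]
[  0  21/4   0     23/4  |     43/2 ]
[  0     0   3     45/7  |    150/7 ]
[  0     0   0  -284/21  |  -284/21 ]
Back-substitution:
w = (-284/21) / (-284/21) = 1
z = (150/7 - (45/7)*(1)) / 3 = 5
y = (43/2 - (23/4)*(1)) / (21/4) = 3
x = (-42 - (-1)*(3) - (-4)*(5) - (1)*(1)) / -4 = 5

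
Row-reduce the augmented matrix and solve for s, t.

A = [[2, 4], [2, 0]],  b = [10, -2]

Forward elimination on [A|b]:
R2 <- R2 - (1)*R1:  [   0   -4  -12 ]
Row echelon form:
[ 2   4  |   10 ]
[ 0  -4  |  -12 ]
Back-substitution:
t = (-12) / -4 = 3
s = (10 - (4)*(3)) / 2 = -1

(-1, 3)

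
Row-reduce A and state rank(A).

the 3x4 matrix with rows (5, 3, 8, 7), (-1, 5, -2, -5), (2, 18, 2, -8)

Row reduction:
R2 <- R2 - (-1/5)*R1:  [     0   28/5   -2/5  -18/5 ]
R3 <- R3 - (2/5)*R1:  [     0   84/5   -6/5  -54/5 ]
R3 <- R3 - (3)*R2:  [ 0  0  0  0 ]
Row echelon form:
[ 5     3     8      7 ]
[ 0  28/5  -2/5  -18/5 ]
[ 0     0     0      0 ]
Nonzero rows / pivot columns: 2

rank(A) = 2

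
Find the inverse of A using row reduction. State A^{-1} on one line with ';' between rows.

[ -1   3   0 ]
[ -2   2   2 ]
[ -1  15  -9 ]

Gauss-Jordan on [A | I]:
R1 <- (1/-1)*R1:  [  1  -3   0  |  -1   0   0 ]
R2 <- R2 - (-2)*R1:  [  0  -4   2  |  -2   1   0 ]
R3 <- R3 - (-1)*R1:  [  0  12  -9  |  -1   0   1 ]
R2 <- (1/-4)*R2:  [    0     1  -1/2  |   1/2  -1/4     0 ]
R1 <- R1 - (-3)*R2:  [    1     0  -3/2  |   1/2  -3/4     0 ]
R3 <- R3 - (12)*R2:  [  0   0  -3  |  -7   3   1 ]
R3 <- (1/-3)*R3:  [    0     0     1  |   7/3    -1  -1/3 ]
R1 <- R1 - (-3/2)*R3:  [    1     0     0  |     4  -9/4  -1/2 ]
R2 <- R2 - (-1/2)*R3:  [    0     1     0  |   5/3  -3/4  -1/6 ]
Right block of [I | A^{-1}] is the inverse:
[   4  -9/4  -1/2 ]
[ 5/3  -3/4  -1/6 ]
[ 7/3    -1  -1/3 ]

inverse = [4 -9/4 -1/2; 5/3 -3/4 -1/6; 7/3 -1 -1/3]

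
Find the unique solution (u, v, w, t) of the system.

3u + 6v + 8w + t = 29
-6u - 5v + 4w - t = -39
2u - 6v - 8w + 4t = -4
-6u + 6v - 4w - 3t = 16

(1, 5, -1, 4)

Forward elimination on [A|b]:
R2 <- R2 - (-2)*R1:  [  0   7  20   1  19 ]
R3 <- R3 - (2/3)*R1:  [     0    -10  -40/3   10/3  -70/3 ]
R4 <- R4 - (-2)*R1:  [  0  18  12  -1  74 ]
R3 <- R3 - (-10/7)*R2:  [      0       0  320/21  100/21   80/21 ]
R4 <- R4 - (18/7)*R2:  [      0       0  -276/7   -25/7   176/7 ]
R4 <- R4 - (-207/80)*R3:  [    0     0     0  35/4    35 ]
Row echelon form:
[ 3  6       8       1  |     29 ]
[ 0  7      20       1  |     19 ]
[ 0  0  320/21  100/21  |  80/21 ]
[ 0  0       0    35/4  |     35 ]
Back-substitution:
t = (35) / (35/4) = 4
w = (80/21 - (100/21)*(4)) / (320/21) = -1
v = (19 - (20)*(-1) - (1)*(4)) / 7 = 5
u = (29 - (6)*(5) - (8)*(-1) - (1)*(4)) / 3 = 1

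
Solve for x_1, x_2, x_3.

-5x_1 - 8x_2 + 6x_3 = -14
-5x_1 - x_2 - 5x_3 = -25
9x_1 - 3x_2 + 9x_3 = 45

Forward elimination on [A|b]:
R2 <- R2 - (1)*R1:  [   0    7  -11  -11 ]
R3 <- R3 - (-9/5)*R1:  [     0  -87/5   99/5   99/5 ]
R3 <- R3 - (-87/35)*R2:  [       0        0  -264/35  -264/35 ]
Row echelon form:
[ -5  -8        6  |      -14 ]
[  0   7      -11  |      -11 ]
[  0   0  -264/35  |  -264/35 ]
Back-substitution:
x_3 = (-264/35) / (-264/35) = 1
x_2 = (-11 - (-11)*(1)) / 7 = 0
x_1 = (-14 - (-8)*(0) - (6)*(1)) / -5 = 4

(4, 0, 1)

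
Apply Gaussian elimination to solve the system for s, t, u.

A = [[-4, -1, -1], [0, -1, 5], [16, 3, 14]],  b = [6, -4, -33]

(-1, -1, -1)

Forward elimination on [A|b]:
R3 <- R3 - (-4)*R1:  [  0  -1  10  -9 ]
R3 <- R3 - (1)*R2:  [  0   0   5  -5 ]
Row echelon form:
[ -4  -1  -1  |   6 ]
[  0  -1   5  |  -4 ]
[  0   0   5  |  -5 ]
Back-substitution:
u = (-5) / 5 = -1
t = (-4 - (5)*(-1)) / -1 = -1
s = (6 - (-1)*(-1) - (-1)*(-1)) / -4 = -1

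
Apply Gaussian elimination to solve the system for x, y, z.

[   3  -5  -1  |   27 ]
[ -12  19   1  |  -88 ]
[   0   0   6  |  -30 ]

Forward elimination on [A|b]:
R2 <- R2 - (-4)*R1:  [  0  -1  -3  20 ]
Row echelon form:
[ 3  -5  -1  |   27 ]
[ 0  -1  -3  |   20 ]
[ 0   0   6  |  -30 ]
Back-substitution:
z = (-30) / 6 = -5
y = (20 - (-3)*(-5)) / -1 = -5
x = (27 - (-5)*(-5) - (-1)*(-5)) / 3 = -1

(-1, -5, -5)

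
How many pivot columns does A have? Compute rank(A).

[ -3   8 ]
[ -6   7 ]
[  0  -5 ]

Row reduction:
R2 <- R2 - (2)*R1:  [  0  -9 ]
R3 <- R3 - (5/9)*R2:  [ 0  0 ]
Row echelon form:
[ -3   8 ]
[  0  -9 ]
[  0   0 ]
Nonzero rows / pivot columns: 2

rank(A) = 2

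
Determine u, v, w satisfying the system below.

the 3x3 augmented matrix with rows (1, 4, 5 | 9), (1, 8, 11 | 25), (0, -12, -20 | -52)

(-5, 1, 2)

Forward elimination on [A|b]:
R2 <- R2 - (1)*R1:  [  0   4   6  16 ]
R3 <- R3 - (-3)*R2:  [  0   0  -2  -4 ]
Row echelon form:
[ 1  4   5  |   9 ]
[ 0  4   6  |  16 ]
[ 0  0  -2  |  -4 ]
Back-substitution:
w = (-4) / -2 = 2
v = (16 - (6)*(2)) / 4 = 1
u = (9 - (4)*(1) - (5)*(2)) / 1 = -5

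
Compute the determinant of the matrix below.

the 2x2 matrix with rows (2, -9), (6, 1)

det(A) = 56

Forward elimination:
R2 <- R2 - (3)*R1:  [  0  28 ]
Upper-triangular form:
[ 2  -9 ]
[ 0  28 ]
det(A) = (-1)^0 * (2) * (28) = 56  (0 row swaps -> sign +1)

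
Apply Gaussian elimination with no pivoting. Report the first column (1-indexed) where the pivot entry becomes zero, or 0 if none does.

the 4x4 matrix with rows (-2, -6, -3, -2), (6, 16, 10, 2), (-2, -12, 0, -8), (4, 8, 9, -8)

Naive forward elimination:
R2 <- R2 - (-3)*R1:  [  0  -2   1  -4 ]
R3 <- R3 - (1)*R1:  [  0  -6   3  -6 ]
R4 <- R4 - (-2)*R1:  [   0   -4    3  -12 ]
R3 <- R3 - (3)*R2:  [ 0  0  0  6 ]
R4 <- R4 - (2)*R2:  [  0   0   1  -4 ]
Matrix at this point:
[ -2  -6  -3  -2 ]
[  0  -2   1  -4 ]
[  0   0   0   6 ]
[  0   0   1  -4 ]
Pivot entry (3,3) is zero but row 4 has 1 in column 3 -> naive elimination stops; a row interchange (e.g. R3 <-> R4) would be required here.

first zero-pivot column = 3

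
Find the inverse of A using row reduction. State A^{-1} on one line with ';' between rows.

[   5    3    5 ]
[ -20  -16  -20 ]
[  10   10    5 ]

Gauss-Jordan on [A | I]:
R1 <- (1/5)*R1:  [   1  3/5    1  |  1/5    0    0 ]
R2 <- R2 - (-20)*R1:  [  0  -4   0  |   4   1   0 ]
R3 <- R3 - (10)*R1:  [  0   4  -5  |  -2   0   1 ]
R2 <- (1/-4)*R2:  [    0     1     0  |    -1  -1/4     0 ]
R1 <- R1 - (3/5)*R2:  [    1     0     1  |   4/5  3/20     0 ]
R3 <- R3 - (4)*R2:  [  0   0  -5  |   2   1   1 ]
R3 <- (1/-5)*R3:  [    0     0     1  |  -2/5  -1/5  -1/5 ]
R1 <- R1 - (1)*R3:  [    1     0     0  |   6/5  7/20   1/5 ]
Right block of [I | A^{-1}] is the inverse:
[  6/5  7/20   1/5 ]
[   -1  -1/4     0 ]
[ -2/5  -1/5  -1/5 ]

inverse = [6/5 7/20 1/5; -1 -1/4 0; -2/5 -1/5 -1/5]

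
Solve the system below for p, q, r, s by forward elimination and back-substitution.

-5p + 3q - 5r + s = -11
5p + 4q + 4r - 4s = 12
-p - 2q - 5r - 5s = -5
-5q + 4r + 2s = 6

Forward elimination on [A|b]:
R2 <- R2 - (-1)*R1:  [  0   7  -1  -3   1 ]
R3 <- R3 - (1/5)*R1:  [     0  -13/5     -4  -26/5  -14/5 ]
R3 <- R3 - (-13/35)*R2:  [       0        0  -153/35  -221/35    -17/7 ]
R4 <- R4 - (-5/7)*R2:  [    0     0  23/7  -1/7  47/7 ]
R4 <- R4 - (-115/153)*R3:  [     0      0      0  -44/9   44/9 ]
Row echelon form:
[ -5  3       -5        1  |    -11 ]
[  0  7       -1       -3  |      1 ]
[  0  0  -153/35  -221/35  |  -17/7 ]
[  0  0        0    -44/9  |   44/9 ]
Back-substitution:
s = (44/9) / (-44/9) = -1
r = (-17/7 - (-221/35)*(-1)) / (-153/35) = 2
q = (1 - (-1)*(2) - (-3)*(-1)) / 7 = 0
p = (-11 - (3)*(0) - (-5)*(2) - (1)*(-1)) / -5 = 0

(0, 0, 2, -1)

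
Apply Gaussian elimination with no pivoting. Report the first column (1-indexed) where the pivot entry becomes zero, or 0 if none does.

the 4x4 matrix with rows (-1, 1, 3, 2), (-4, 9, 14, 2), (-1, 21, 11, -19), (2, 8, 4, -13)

first zero-pivot column = 3

Naive forward elimination:
R2 <- R2 - (4)*R1:  [  0   5   2  -6 ]
R3 <- R3 - (1)*R1:  [   0   20    8  -21 ]
R4 <- R4 - (-2)*R1:  [  0  10  10  -9 ]
R3 <- R3 - (4)*R2:  [ 0  0  0  3 ]
R4 <- R4 - (2)*R2:  [ 0  0  6  3 ]
Matrix at this point:
[ -1  1  3   2 ]
[  0  5  2  -6 ]
[  0  0  0   3 ]
[  0  0  6   3 ]
Pivot entry (3,3) is zero but row 4 has 6 in column 3 -> naive elimination stops; a row interchange (e.g. R3 <-> R4) would be required here.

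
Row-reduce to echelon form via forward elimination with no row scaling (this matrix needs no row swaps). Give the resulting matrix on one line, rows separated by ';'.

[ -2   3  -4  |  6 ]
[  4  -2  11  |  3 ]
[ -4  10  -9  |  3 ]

REF = [-2 3 -4 6; 0 4 3 15; 0 0 -4 -24]

Forward elimination:
R2 <- R2 - (-2)*R1:  [  0   4   3  15 ]
R3 <- R3 - (2)*R1:  [  0   4  -1  -9 ]
R3 <- R3 - (1)*R2:  [   0    0   -4  -24 ]
Row echelon form:
[ -2  3  -4  |    6 ]
[  0  4   3  |   15 ]
[  0  0  -4  |  -24 ]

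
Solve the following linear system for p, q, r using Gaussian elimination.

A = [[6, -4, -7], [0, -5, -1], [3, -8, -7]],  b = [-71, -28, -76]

Forward elimination on [A|b]:
R3 <- R3 - (1/2)*R1:  [     0     -6   -7/2  -81/2 ]
R3 <- R3 - (6/5)*R2:  [      0       0  -23/10  -69/10 ]
Row echelon form:
[ 6  -4      -7  |     -71 ]
[ 0  -5      -1  |     -28 ]
[ 0   0  -23/10  |  -69/10 ]
Back-substitution:
r = (-69/10) / (-23/10) = 3
q = (-28 - (-1)*(3)) / -5 = 5
p = (-71 - (-4)*(5) - (-7)*(3)) / 6 = -5

(-5, 5, 3)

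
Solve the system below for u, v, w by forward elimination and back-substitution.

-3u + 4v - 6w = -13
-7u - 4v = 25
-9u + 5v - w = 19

(-3, -1, 3)

Forward elimination on [A|b]:
R2 <- R2 - (7/3)*R1:  [     0  -40/3     14  166/3 ]
R3 <- R3 - (3)*R1:  [  0  -7  17  58 ]
R3 <- R3 - (21/40)*R2:  [      0       0  193/20  579/20 ]
Row echelon form:
[ -3      4      -6  |     -13 ]
[  0  -40/3      14  |   166/3 ]
[  0      0  193/20  |  579/20 ]
Back-substitution:
w = (579/20) / (193/20) = 3
v = (166/3 - (14)*(3)) / (-40/3) = -1
u = (-13 - (4)*(-1) - (-6)*(3)) / -3 = -3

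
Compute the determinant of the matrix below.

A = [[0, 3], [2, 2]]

Forward elimination:
R1 <-> R2   (pivot in column 1 was zero)
[ 2  2 ]
[ 0  3 ]
Upper-triangular form:
[ 2  2 ]
[ 0  3 ]
det(A) = (-1)^1 * (2) * (3) = -6  (1 row swap -> sign -1)

det(A) = -6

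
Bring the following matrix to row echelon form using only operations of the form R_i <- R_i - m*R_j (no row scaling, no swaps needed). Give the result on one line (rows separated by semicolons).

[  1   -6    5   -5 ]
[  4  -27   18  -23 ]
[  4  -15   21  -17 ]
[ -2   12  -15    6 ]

REF = [1 -6 5 -5; 0 -3 -2 -3; 0 0 -5 -6; 0 0 0 2]

Forward elimination:
R2 <- R2 - (4)*R1:  [  0  -3  -2  -3 ]
R3 <- R3 - (4)*R1:  [ 0  9  1  3 ]
R4 <- R4 - (-2)*R1:  [  0   0  -5  -4 ]
R3 <- R3 - (-3)*R2:  [  0   0  -5  -6 ]
R4 <- R4 - (1)*R3:  [ 0  0  0  2 ]
Row echelon form:
[ 1  -6   5  -5 ]
[ 0  -3  -2  -3 ]
[ 0   0  -5  -6 ]
[ 0   0   0   2 ]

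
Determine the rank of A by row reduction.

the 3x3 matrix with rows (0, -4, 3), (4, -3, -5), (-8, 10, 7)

rank(A) = 2

Row reduction:
R1 <-> R2   (pivot in column 1 was zero)
[  4  -3  -5 ]
[  0  -4   3 ]
[ -8  10   7 ]
R3 <- R3 - (-2)*R1:  [  0   4  -3 ]
R3 <- R3 - (-1)*R2:  [ 0  0  0 ]
Row echelon form:
[ 4  -3  -5 ]
[ 0  -4   3 ]
[ 0   0   0 ]
Nonzero rows / pivot columns: 2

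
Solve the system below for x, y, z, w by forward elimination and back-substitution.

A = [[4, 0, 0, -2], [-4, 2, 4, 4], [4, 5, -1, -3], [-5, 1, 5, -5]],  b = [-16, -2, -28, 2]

(-4, -3, -3, 0)

Forward elimination on [A|b]:
R2 <- R2 - (-1)*R1:  [   0    2    4    2  -18 ]
R3 <- R3 - (1)*R1:  [   0    5   -1   -1  -12 ]
R4 <- R4 - (-5/4)*R1:  [     0      1      5  -15/2    -18 ]
R3 <- R3 - (5/2)*R2:  [   0    0  -11   -6   33 ]
R4 <- R4 - (1/2)*R2:  [     0      0      3  -17/2     -9 ]
R4 <- R4 - (-3/11)*R3:  [       0        0        0  -223/22        0 ]
Row echelon form:
[ 4  0    0       -2  |  -16 ]
[ 0  2    4        2  |  -18 ]
[ 0  0  -11       -6  |   33 ]
[ 0  0    0  -223/22  |    0 ]
Back-substitution:
w = (0) / (-223/22) = 0
z = (33 - (-6)*(0)) / -11 = -3
y = (-18 - (4)*(-3) - (2)*(0)) / 2 = -3
x = (-16 - (-2)*(0)) / 4 = -4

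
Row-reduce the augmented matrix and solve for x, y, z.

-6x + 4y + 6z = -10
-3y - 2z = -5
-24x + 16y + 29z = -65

Forward elimination on [A|b]:
R3 <- R3 - (4)*R1:  [   0    0    5  -25 ]
Row echelon form:
[ -6   4   6  |  -10 ]
[  0  -3  -2  |   -5 ]
[  0   0   5  |  -25 ]
Back-substitution:
z = (-25) / 5 = -5
y = (-5 - (-2)*(-5)) / -3 = 5
x = (-10 - (4)*(5) - (6)*(-5)) / -6 = 0

(0, 5, -5)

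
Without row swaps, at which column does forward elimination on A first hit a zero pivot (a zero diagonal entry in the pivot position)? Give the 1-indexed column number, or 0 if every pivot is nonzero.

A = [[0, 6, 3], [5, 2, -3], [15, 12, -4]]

Naive forward elimination:
Pivot entry (1,1) is zero but row 2 has 5 in column 1 -> naive elimination stops; a row interchange (e.g. R1 <-> R2) would be required here.

first zero-pivot column = 1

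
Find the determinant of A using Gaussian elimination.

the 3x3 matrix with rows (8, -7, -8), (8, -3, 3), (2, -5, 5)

det(A) = 510

Forward elimination:
R2 <- R2 - (1)*R1:  [  0   4  11 ]
R3 <- R3 - (1/4)*R1:  [     0  -13/4      7 ]
R3 <- R3 - (-13/16)*R2:  [      0       0  255/16 ]
Upper-triangular form:
[ 8  -7      -8 ]
[ 0   4      11 ]
[ 0   0  255/16 ]
det(A) = (-1)^0 * (8) * (4) * (255/16) = 510  (0 row swaps -> sign +1)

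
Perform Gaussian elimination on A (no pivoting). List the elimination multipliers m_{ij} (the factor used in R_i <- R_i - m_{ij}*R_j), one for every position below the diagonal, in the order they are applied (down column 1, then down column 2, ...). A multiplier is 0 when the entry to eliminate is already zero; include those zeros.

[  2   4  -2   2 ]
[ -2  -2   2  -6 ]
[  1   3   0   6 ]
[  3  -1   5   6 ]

Forward elimination:
R2 <- R2 - (-1)*R1:  [  0   2   0  -4 ]
R3 <- R3 - (1/2)*R1:  [ 0  1  1  5 ]
R4 <- R4 - (3/2)*R1:  [  0  -7   8   3 ]
R3 <- R3 - (1/2)*R2:  [ 0  0  1  7 ]
R4 <- R4 - (-7/2)*R2:  [   0    0    8  -11 ]
R4 <- R4 - (8)*R3:  [   0    0    0  -67 ]
Multipliers (in order of application): m_{21} = -1, m_{31} = 1/2, m_{41} = 3/2, m_{32} = 1/2, m_{42} = -7/2, m_{43} = 8

multipliers: -1, 1/2, 3/2, 1/2, -7/2, 8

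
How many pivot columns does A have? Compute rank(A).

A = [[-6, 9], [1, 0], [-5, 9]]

Row reduction:
R2 <- R2 - (-1/6)*R1:  [   0  3/2 ]
R3 <- R3 - (5/6)*R1:  [   0  3/2 ]
R3 <- R3 - (1)*R2:  [ 0  0 ]
Row echelon form:
[ -6    9 ]
[  0  3/2 ]
[  0    0 ]
Nonzero rows / pivot columns: 2

rank(A) = 2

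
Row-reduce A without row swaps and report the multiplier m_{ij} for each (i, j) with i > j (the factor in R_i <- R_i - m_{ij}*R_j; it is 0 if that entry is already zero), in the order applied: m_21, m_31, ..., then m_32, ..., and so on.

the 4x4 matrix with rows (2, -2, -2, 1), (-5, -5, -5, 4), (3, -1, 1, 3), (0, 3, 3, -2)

Forward elimination:
R2 <- R2 - (-5/2)*R1:  [    0   -10   -10  13/2 ]
R3 <- R3 - (3/2)*R1:  [   0    2    4  3/2 ]
R4: entry in column 1 is already 0 -> m_{41} = 0 (no row operation needed)
R3 <- R3 - (-1/5)*R2:  [    0     0     2  14/5 ]
R4 <- R4 - (-3/10)*R2:  [     0      0      0  -1/20 ]
R4: entry in column 3 is already 0 -> m_{43} = 0 (no row operation needed)
Multipliers (in order of application): m_{21} = -5/2, m_{31} = 3/2, m_{41} = 0, m_{32} = -1/5, m_{42} = -3/10, m_{43} = 0

multipliers: -5/2, 3/2, 0, -1/5, -3/10, 0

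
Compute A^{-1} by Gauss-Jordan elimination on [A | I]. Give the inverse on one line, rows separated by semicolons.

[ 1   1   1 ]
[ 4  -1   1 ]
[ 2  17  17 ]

Gauss-Jordan on [A | I]:
R2 <- R2 - (4)*R1:  [  0  -5  -3  |  -4   1   0 ]
R3 <- R3 - (2)*R1:  [  0  15  15  |  -2   0   1 ]
R2 <- (1/-5)*R2:  [    0     1   3/5  |   4/5  -1/5     0 ]
R1 <- R1 - (1)*R2:  [   1    0  2/5  |  1/5  1/5    0 ]
R3 <- R3 - (15)*R2:  [   0    0    6  |  -14    3    1 ]
R3 <- (1/6)*R3:  [    0     0     1  |  -7/3   1/2   1/6 ]
R1 <- R1 - (2/5)*R3:  [     1      0      0  |  17/15      0  -1/15 ]
R2 <- R2 - (3/5)*R3:  [     0      1      0  |   11/5   -1/2  -1/10 ]
Right block of [I | A^{-1}] is the inverse:
[ 17/15     0  -1/15 ]
[  11/5  -1/2  -1/10 ]
[  -7/3   1/2    1/6 ]

inverse = [17/15 0 -1/15; 11/5 -1/2 -1/10; -7/3 1/2 1/6]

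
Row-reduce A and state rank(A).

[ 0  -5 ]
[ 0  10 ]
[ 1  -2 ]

Row reduction:
R1 <-> R3   (pivot in column 1 was zero)
[ 1  -2 ]
[ 0  10 ]
[ 0  -5 ]
R3 <- R3 - (-1/2)*R2:  [ 0  0 ]
Row echelon form:
[ 1  -2 ]
[ 0  10 ]
[ 0   0 ]
Nonzero rows / pivot columns: 2

rank(A) = 2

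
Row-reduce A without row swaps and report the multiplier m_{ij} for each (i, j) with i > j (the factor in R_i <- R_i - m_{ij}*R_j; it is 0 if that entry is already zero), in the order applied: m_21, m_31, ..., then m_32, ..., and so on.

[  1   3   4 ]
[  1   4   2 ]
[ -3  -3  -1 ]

multipliers: 1, -3, 6

Forward elimination:
R2 <- R2 - (1)*R1:  [  0   1  -2 ]
R3 <- R3 - (-3)*R1:  [  0   6  11 ]
R3 <- R3 - (6)*R2:  [  0   0  23 ]
Multipliers (in order of application): m_{21} = 1, m_{31} = -3, m_{32} = 6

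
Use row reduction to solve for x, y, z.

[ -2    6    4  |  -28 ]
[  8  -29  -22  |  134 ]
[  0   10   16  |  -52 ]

(4, -2, -2)

Forward elimination on [A|b]:
R2 <- R2 - (-4)*R1:  [  0  -5  -6  22 ]
R3 <- R3 - (-2)*R2:  [  0   0   4  -8 ]
Row echelon form:
[ -2   6   4  |  -28 ]
[  0  -5  -6  |   22 ]
[  0   0   4  |   -8 ]
Back-substitution:
z = (-8) / 4 = -2
y = (22 - (-6)*(-2)) / -5 = -2
x = (-28 - (6)*(-2) - (4)*(-2)) / -2 = 4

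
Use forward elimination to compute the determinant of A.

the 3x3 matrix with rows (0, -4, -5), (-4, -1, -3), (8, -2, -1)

det(A) = 32

Forward elimination:
R1 <-> R2   (pivot in column 1 was zero)
[ -4  -1  -3 ]
[  0  -4  -5 ]
[  8  -2  -1 ]
R3 <- R3 - (-2)*R1:  [  0  -4  -7 ]
R3 <- R3 - (1)*R2:  [  0   0  -2 ]
Upper-triangular form:
[ -4  -1  -3 ]
[  0  -4  -5 ]
[  0   0  -2 ]
det(A) = (-1)^1 * (-4) * (-4) * (-2) = 32  (1 row swap -> sign -1)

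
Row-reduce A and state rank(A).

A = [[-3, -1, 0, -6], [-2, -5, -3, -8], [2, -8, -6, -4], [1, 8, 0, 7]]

rank(A) = 3

Row reduction:
R2 <- R2 - (2/3)*R1:  [     0  -13/3     -3     -4 ]
R3 <- R3 - (-2/3)*R1:  [     0  -26/3     -6     -8 ]
R4 <- R4 - (-1/3)*R1:  [    0  23/3     0     5 ]
R3 <- R3 - (2)*R2:  [ 0  0  0  0 ]
R4 <- R4 - (-23/13)*R2:  [      0       0  -69/13  -27/13 ]
R3 <-> R4   (pivot in column 3 was zero)
[ -3     -1       0      -6 ]
[  0  -13/3      -3      -4 ]
[  0      0  -69/13  -27/13 ]
[  0      0       0       0 ]
Row echelon form:
[ -3     -1       0      -6 ]
[  0  -13/3      -3      -4 ]
[  0      0  -69/13  -27/13 ]
[  0      0       0       0 ]
Nonzero rows / pivot columns: 3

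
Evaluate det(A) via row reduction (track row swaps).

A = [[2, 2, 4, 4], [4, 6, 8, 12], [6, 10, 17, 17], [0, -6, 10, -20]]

Forward elimination:
R2 <- R2 - (2)*R1:  [ 0  2  0  4 ]
R3 <- R3 - (3)*R1:  [ 0  4  5  5 ]
R3 <- R3 - (2)*R2:  [  0   0   5  -3 ]
R4 <- R4 - (-3)*R2:  [  0   0  10  -8 ]
R4 <- R4 - (2)*R3:  [  0   0   0  -2 ]
Upper-triangular form:
[ 2  2  4   4 ]
[ 0  2  0   4 ]
[ 0  0  5  -3 ]
[ 0  0  0  -2 ]
det(A) = (-1)^0 * (2) * (2) * (5) * (-2) = -40  (0 row swaps -> sign +1)

det(A) = -40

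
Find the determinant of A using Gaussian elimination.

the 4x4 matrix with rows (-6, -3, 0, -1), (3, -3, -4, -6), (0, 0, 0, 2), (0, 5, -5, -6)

det(A) = 510

Forward elimination:
R2 <- R2 - (-1/2)*R1:  [     0   -9/2     -4  -13/2 ]
R4 <- R4 - (-10/9)*R2:  [      0       0   -85/9  -119/9 ]
R3 <-> R4   (pivot in column 3 was zero)
[ -6    -3      0      -1 ]
[  0  -9/2     -4   -13/2 ]
[  0     0  -85/9  -119/9 ]
[  0     0      0       2 ]
Upper-triangular form:
[ -6    -3      0      -1 ]
[  0  -9/2     -4   -13/2 ]
[  0     0  -85/9  -119/9 ]
[  0     0      0       2 ]
det(A) = (-1)^1 * (-6) * (-9/2) * (-85/9) * (2) = 510  (1 row swap -> sign -1)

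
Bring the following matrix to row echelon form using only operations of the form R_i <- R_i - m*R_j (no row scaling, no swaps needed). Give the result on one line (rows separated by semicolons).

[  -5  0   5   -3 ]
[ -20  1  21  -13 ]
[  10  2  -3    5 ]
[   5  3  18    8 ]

Forward elimination:
R2 <- R2 - (4)*R1:  [  0   1   1  -1 ]
R3 <- R3 - (-2)*R1:  [  0   2   7  -1 ]
R4 <- R4 - (-1)*R1:  [  0   3  23   5 ]
R3 <- R3 - (2)*R2:  [ 0  0  5  1 ]
R4 <- R4 - (3)*R2:  [  0   0  20   8 ]
R4 <- R4 - (4)*R3:  [ 0  0  0  4 ]
Row echelon form:
[ -5  0  5  -3 ]
[  0  1  1  -1 ]
[  0  0  5   1 ]
[  0  0  0   4 ]

REF = [-5 0 5 -3; 0 1 1 -1; 0 0 5 1; 0 0 0 4]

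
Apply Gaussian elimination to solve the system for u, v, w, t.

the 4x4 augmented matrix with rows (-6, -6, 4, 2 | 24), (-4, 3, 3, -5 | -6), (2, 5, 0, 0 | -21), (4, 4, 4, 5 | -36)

Forward elimination on [A|b]:
R2 <- R2 - (2/3)*R1:  [     0      7    1/3  -19/3    -22 ]
R3 <- R3 - (-1/3)*R1:  [   0    3  4/3  2/3  -13 ]
R4 <- R4 - (-2/3)*R1:  [    0     0  20/3  19/3   -20 ]
R3 <- R3 - (3/7)*R2:  [     0      0  25/21  71/21  -25/7 ]
R4 <- R4 - (28/5)*R3:  [     0      0      0  -63/5      0 ]
Row echelon form:
[ -6  -6      4      2  |     24 ]
[  0   7    1/3  -19/3  |    -22 ]
[  0   0  25/21  71/21  |  -25/7 ]
[  0   0      0  -63/5  |      0 ]
Back-substitution:
t = (0) / (-63/5) = 0
w = (-25/7 - (71/21)*(0)) / (25/21) = -3
v = (-22 - (1/3)*(-3) - (-19/3)*(0)) / 7 = -3
u = (24 - (-6)*(-3) - (4)*(-3) - (2)*(0)) / -6 = -3

(-3, -3, -3, 0)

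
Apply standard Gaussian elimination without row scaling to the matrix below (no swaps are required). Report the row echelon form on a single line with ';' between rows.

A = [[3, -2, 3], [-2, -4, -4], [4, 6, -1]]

REF = [3 -2 3; 0 -16/3 -2; 0 0 -33/4]

Forward elimination:
R2 <- R2 - (-2/3)*R1:  [     0  -16/3     -2 ]
R3 <- R3 - (4/3)*R1:  [    0  26/3    -5 ]
R3 <- R3 - (-13/8)*R2:  [     0      0  -33/4 ]
Row echelon form:
[ 3     -2      3 ]
[ 0  -16/3     -2 ]
[ 0      0  -33/4 ]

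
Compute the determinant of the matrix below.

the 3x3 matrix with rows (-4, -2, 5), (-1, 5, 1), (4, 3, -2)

det(A) = -67

Forward elimination:
R2 <- R2 - (1/4)*R1:  [    0  11/2  -1/4 ]
R3 <- R3 - (-1)*R1:  [ 0  1  3 ]
R3 <- R3 - (2/11)*R2:  [     0      0  67/22 ]
Upper-triangular form:
[ -4    -2      5 ]
[  0  11/2   -1/4 ]
[  0     0  67/22 ]
det(A) = (-1)^0 * (-4) * (11/2) * (67/22) = -67  (0 row swaps -> sign +1)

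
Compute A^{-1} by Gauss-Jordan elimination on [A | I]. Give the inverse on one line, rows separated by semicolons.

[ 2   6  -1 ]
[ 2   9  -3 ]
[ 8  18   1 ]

Gauss-Jordan on [A | I]:
R1 <- (1/2)*R1:  [    1     3  -1/2  |   1/2     0     0 ]
R2 <- R2 - (2)*R1:  [  0   3  -2  |  -1   1   0 ]
R3 <- R3 - (8)*R1:  [  0  -6   5  |  -4   0   1 ]
R2 <- (1/3)*R2:  [    0     1  -2/3  |  -1/3   1/3     0 ]
R1 <- R1 - (3)*R2:  [   1    0  3/2  |  3/2   -1    0 ]
R3 <- R3 - (-6)*R2:  [  0   0   1  |  -6   2   1 ]
R1 <- R1 - (3/2)*R3:  [    1     0     0  |  21/2    -4  -3/2 ]
R2 <- R2 - (-2/3)*R3:  [     0      1      0  |  -13/3    5/3    2/3 ]
Right block of [I | A^{-1}] is the inverse:
[  21/2   -4  -3/2 ]
[ -13/3  5/3   2/3 ]
[    -6    2     1 ]

inverse = [21/2 -4 -3/2; -13/3 5/3 2/3; -6 2 1]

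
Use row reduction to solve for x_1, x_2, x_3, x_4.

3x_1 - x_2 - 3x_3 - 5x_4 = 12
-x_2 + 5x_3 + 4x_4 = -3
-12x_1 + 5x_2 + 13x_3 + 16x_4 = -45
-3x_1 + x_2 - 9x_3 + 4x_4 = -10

(-1, -5, 0, -2)

Forward elimination on [A|b]:
R3 <- R3 - (-4)*R1:  [  0   1   1  -4   3 ]
R4 <- R4 - (-1)*R1:  [   0    0  -12   -1    2 ]
R3 <- R3 - (-1)*R2:  [ 0  0  6  0  0 ]
R4 <- R4 - (-2)*R3:  [  0   0   0  -1   2 ]
Row echelon form:
[ 3  -1  -3  -5  |  12 ]
[ 0  -1   5   4  |  -3 ]
[ 0   0   6   0  |   0 ]
[ 0   0   0  -1  |   2 ]
Back-substitution:
x_4 = (2) / -1 = -2
x_3 = (0) / 6 = 0
x_2 = (-3 - (5)*(0) - (4)*(-2)) / -1 = -5
x_1 = (12 - (-1)*(-5) - (-3)*(0) - (-5)*(-2)) / 3 = -1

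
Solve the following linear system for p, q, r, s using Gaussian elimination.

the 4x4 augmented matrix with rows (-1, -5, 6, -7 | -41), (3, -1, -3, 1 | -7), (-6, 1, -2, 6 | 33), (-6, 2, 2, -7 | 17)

Forward elimination on [A|b]:
R2 <- R2 - (-3)*R1:  [    0   -16    15   -20  -130 ]
R3 <- R3 - (6)*R1:  [   0   31  -38   48  279 ]
R4 <- R4 - (6)*R1:  [   0   32  -34   35  263 ]
R3 <- R3 - (-31/16)*R2:  [       0        0  -143/16     37/4    217/8 ]
R4 <- R4 - (-2)*R2:  [  0   0  -4  -5   3 ]
R4 <- R4 - (64/143)*R3:  [         0          0          0  -1307/143  -1307/143 ]
Row echelon form:
[ -1   -5        6         -7  |        -41 ]
[  0  -16       15        -20  |       -130 ]
[  0    0  -143/16       37/4  |      217/8 ]
[  0    0        0  -1307/143  |  -1307/143 ]
Back-substitution:
s = (-1307/143) / (-1307/143) = 1
r = (217/8 - (37/4)*(1)) / (-143/16) = -2
q = (-130 - (15)*(-2) - (-20)*(1)) / -16 = 5
p = (-41 - (-5)*(5) - (6)*(-2) - (-7)*(1)) / -1 = -3

(-3, 5, -2, 1)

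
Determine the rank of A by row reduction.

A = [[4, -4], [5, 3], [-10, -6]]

Row reduction:
R2 <- R2 - (5/4)*R1:  [ 0  8 ]
R3 <- R3 - (-5/2)*R1:  [   0  -16 ]
R3 <- R3 - (-2)*R2:  [ 0  0 ]
Row echelon form:
[ 4  -4 ]
[ 0   8 ]
[ 0   0 ]
Nonzero rows / pivot columns: 2

rank(A) = 2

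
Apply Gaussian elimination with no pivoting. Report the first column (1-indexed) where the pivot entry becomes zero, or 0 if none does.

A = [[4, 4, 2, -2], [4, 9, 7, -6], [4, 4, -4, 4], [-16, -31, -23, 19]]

Naive forward elimination:
R2 <- R2 - (1)*R1:  [  0   5   5  -4 ]
R3 <- R3 - (1)*R1:  [  0   0  -6   6 ]
R4 <- R4 - (-4)*R1:  [   0  -15  -15   11 ]
R4 <- R4 - (-3)*R2:  [  0   0   0  -1 ]
All pivots nonzero; naive elimination completes without hitting a zero pivot.

first zero-pivot column = 0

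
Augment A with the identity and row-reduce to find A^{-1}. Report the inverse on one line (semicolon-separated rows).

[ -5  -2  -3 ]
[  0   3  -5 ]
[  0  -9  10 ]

inverse = [-1/5 47/75 19/75; 0 -2/3 -1/3; 0 -3/5 -1/5]

Gauss-Jordan on [A | I]:
R1 <- (1/-5)*R1:  [    1   2/5   3/5  |  -1/5     0     0 ]
R2 <- (1/3)*R2:  [    0     1  -5/3  |     0   1/3     0 ]
R1 <- R1 - (2/5)*R2:  [     1      0  19/15  |   -1/5  -2/15      0 ]
R3 <- R3 - (-9)*R2:  [  0   0  -5  |   0   3   1 ]
R3 <- (1/-5)*R3:  [    0     0     1  |     0  -3/5  -1/5 ]
R1 <- R1 - (19/15)*R3:  [     1      0      0  |   -1/5  47/75  19/75 ]
R2 <- R2 - (-5/3)*R3:  [    0     1     0  |     0  -2/3  -1/3 ]
Right block of [I | A^{-1}] is the inverse:
[ -1/5  47/75  19/75 ]
[    0   -2/3   -1/3 ]
[    0   -3/5   -1/5 ]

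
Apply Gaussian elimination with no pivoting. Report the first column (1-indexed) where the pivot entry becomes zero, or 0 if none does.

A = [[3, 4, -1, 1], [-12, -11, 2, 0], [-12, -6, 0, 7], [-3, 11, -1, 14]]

first zero-pivot column = 3

Naive forward elimination:
R2 <- R2 - (-4)*R1:  [  0   5  -2   4 ]
R3 <- R3 - (-4)*R1:  [  0  10  -4  11 ]
R4 <- R4 - (-1)*R1:  [  0  15  -2  15 ]
R3 <- R3 - (2)*R2:  [ 0  0  0  3 ]
R4 <- R4 - (3)*R2:  [ 0  0  4  3 ]
Matrix at this point:
[ 3  4  -1  1 ]
[ 0  5  -2  4 ]
[ 0  0   0  3 ]
[ 0  0   4  3 ]
Pivot entry (3,3) is zero but row 4 has 4 in column 3 -> naive elimination stops; a row interchange (e.g. R3 <-> R4) would be required here.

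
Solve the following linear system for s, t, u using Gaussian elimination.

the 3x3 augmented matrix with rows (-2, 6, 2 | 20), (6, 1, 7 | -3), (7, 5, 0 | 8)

(-1, 3, 0)

Forward elimination on [A|b]:
R2 <- R2 - (-3)*R1:  [  0  19  13  57 ]
R3 <- R3 - (-7/2)*R1:  [  0  26   7  78 ]
R3 <- R3 - (26/19)*R2:  [       0        0  -205/19        0 ]
Row echelon form:
[ -2   6        2  |  20 ]
[  0  19       13  |  57 ]
[  0   0  -205/19  |   0 ]
Back-substitution:
u = (0) / (-205/19) = 0
t = (57 - (13)*(0)) / 19 = 3
s = (20 - (6)*(3) - (2)*(0)) / -2 = -1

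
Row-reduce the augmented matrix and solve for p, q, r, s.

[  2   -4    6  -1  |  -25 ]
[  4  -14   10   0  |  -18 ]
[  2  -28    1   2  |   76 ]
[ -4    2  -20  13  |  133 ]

Forward elimination on [A|b]:
R2 <- R2 - (2)*R1:  [  0  -6  -2   2  32 ]
R3 <- R3 - (1)*R1:  [   0  -24   -5    3  101 ]
R4 <- R4 - (-2)*R1:  [  0  -6  -8  11  83 ]
R3 <- R3 - (4)*R2:  [   0    0    3   -5  -27 ]
R4 <- R4 - (1)*R2:  [  0   0  -6   9  51 ]
R4 <- R4 - (-2)*R3:  [  0   0   0  -1  -3 ]
Row echelon form:
[ 2  -4   6  -1  |  -25 ]
[ 0  -6  -2   2  |   32 ]
[ 0   0   3  -5  |  -27 ]
[ 0   0   0  -1  |   -3 ]
Back-substitution:
s = (-3) / -1 = 3
r = (-27 - (-5)*(3)) / 3 = -4
q = (32 - (-2)*(-4) - (2)*(3)) / -6 = -3
p = (-25 - (-4)*(-3) - (6)*(-4) - (-1)*(3)) / 2 = -5

(-5, -3, -4, 3)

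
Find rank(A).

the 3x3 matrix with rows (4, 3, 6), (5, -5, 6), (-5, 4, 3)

Row reduction:
R2 <- R2 - (5/4)*R1:  [     0  -35/4   -3/2 ]
R3 <- R3 - (-5/4)*R1:  [    0  31/4  21/2 ]
R3 <- R3 - (-31/35)*R2:  [      0       0  321/35 ]
Row echelon form:
[ 4      3       6 ]
[ 0  -35/4    -3/2 ]
[ 0      0  321/35 ]
Nonzero rows / pivot columns: 3

rank(A) = 3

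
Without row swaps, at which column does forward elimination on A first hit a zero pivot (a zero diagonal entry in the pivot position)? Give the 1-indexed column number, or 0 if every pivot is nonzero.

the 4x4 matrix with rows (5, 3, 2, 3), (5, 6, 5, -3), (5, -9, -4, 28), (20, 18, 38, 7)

first zero-pivot column = 0

Naive forward elimination:
R2 <- R2 - (1)*R1:  [  0   3   3  -6 ]
R3 <- R3 - (1)*R1:  [   0  -12   -6   25 ]
R4 <- R4 - (4)*R1:  [  0   6  30  -5 ]
R3 <- R3 - (-4)*R2:  [ 0  0  6  1 ]
R4 <- R4 - (2)*R2:  [  0   0  24   7 ]
R4 <- R4 - (4)*R3:  [ 0  0  0  3 ]
All pivots nonzero; naive elimination completes without hitting a zero pivot.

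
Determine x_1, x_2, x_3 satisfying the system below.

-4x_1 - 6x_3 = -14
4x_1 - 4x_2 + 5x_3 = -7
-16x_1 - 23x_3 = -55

Forward elimination on [A|b]:
R2 <- R2 - (-1)*R1:  [   0   -4   -1  -21 ]
R3 <- R3 - (4)*R1:  [ 0  0  1  1 ]
Row echelon form:
[ -4   0  -6  |  -14 ]
[  0  -4  -1  |  -21 ]
[  0   0   1  |    1 ]
Back-substitution:
x_3 = (1) / 1 = 1
x_2 = (-21 - (-1)*(1)) / -4 = 5
x_1 = (-14 - (-6)*(1)) / -4 = 2

(2, 5, 1)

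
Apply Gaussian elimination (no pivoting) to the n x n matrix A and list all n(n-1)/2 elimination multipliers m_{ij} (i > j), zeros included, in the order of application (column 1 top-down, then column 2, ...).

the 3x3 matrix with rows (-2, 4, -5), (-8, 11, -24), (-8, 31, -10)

multipliers: 4, 4, -3

Forward elimination:
R2 <- R2 - (4)*R1:  [  0  -5  -4 ]
R3 <- R3 - (4)*R1:  [  0  15  10 ]
R3 <- R3 - (-3)*R2:  [  0   0  -2 ]
Multipliers (in order of application): m_{21} = 4, m_{31} = 4, m_{32} = -3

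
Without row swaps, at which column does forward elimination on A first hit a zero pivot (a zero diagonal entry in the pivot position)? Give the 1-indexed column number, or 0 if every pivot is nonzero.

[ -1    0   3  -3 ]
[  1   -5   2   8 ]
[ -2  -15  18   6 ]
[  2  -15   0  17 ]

first zero-pivot column = 0

Naive forward elimination:
R2 <- R2 - (-1)*R1:  [  0  -5   5   5 ]
R3 <- R3 - (2)*R1:  [   0  -15   12   12 ]
R4 <- R4 - (-2)*R1:  [   0  -15    6   11 ]
R3 <- R3 - (3)*R2:  [  0   0  -3  -3 ]
R4 <- R4 - (3)*R2:  [  0   0  -9  -4 ]
R4 <- R4 - (3)*R3:  [ 0  0  0  5 ]
All pivots nonzero; naive elimination completes without hitting a zero pivot.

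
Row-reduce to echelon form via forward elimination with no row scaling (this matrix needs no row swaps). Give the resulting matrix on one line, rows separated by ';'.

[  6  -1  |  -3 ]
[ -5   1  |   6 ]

Forward elimination:
R2 <- R2 - (-5/6)*R1:  [   0  1/6  7/2 ]
Row echelon form:
[ 6   -1  |   -3 ]
[ 0  1/6  |  7/2 ]

REF = [6 -1 -3; 0 1/6 7/2]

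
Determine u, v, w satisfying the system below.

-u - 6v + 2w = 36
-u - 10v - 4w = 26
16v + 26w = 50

(4, -5, 5)

Forward elimination on [A|b]:
R2 <- R2 - (1)*R1:  [   0   -4   -6  -10 ]
R3 <- R3 - (-4)*R2:  [  0   0   2  10 ]
Row echelon form:
[ -1  -6   2  |   36 ]
[  0  -4  -6  |  -10 ]
[  0   0   2  |   10 ]
Back-substitution:
w = (10) / 2 = 5
v = (-10 - (-6)*(5)) / -4 = -5
u = (36 - (-6)*(-5) - (2)*(5)) / -1 = 4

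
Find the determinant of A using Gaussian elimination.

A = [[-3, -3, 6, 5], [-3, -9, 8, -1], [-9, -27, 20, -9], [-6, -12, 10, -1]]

Forward elimination:
R2 <- R2 - (1)*R1:  [  0  -6   2  -6 ]
R3 <- R3 - (3)*R1:  [   0  -18    2  -24 ]
R4 <- R4 - (2)*R1:  [   0   -6   -2  -11 ]
R3 <- R3 - (3)*R2:  [  0   0  -4  -6 ]
R4 <- R4 - (1)*R2:  [  0   0  -4  -5 ]
R4 <- R4 - (1)*R3:  [ 0  0  0  1 ]
Upper-triangular form:
[ -3  -3   6   5 ]
[  0  -6   2  -6 ]
[  0   0  -4  -6 ]
[  0   0   0   1 ]
det(A) = (-1)^0 * (-3) * (-6) * (-4) * (1) = -72  (0 row swaps -> sign +1)

det(A) = -72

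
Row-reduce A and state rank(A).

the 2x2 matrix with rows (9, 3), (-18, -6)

rank(A) = 1

Row reduction:
R2 <- R2 - (-2)*R1:  [ 0  0 ]
Row echelon form:
[ 9  3 ]
[ 0  0 ]
Nonzero rows / pivot columns: 1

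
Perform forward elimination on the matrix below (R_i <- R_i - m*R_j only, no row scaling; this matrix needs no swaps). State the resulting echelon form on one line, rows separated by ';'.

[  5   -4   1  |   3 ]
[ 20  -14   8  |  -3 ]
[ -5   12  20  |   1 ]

Forward elimination:
R2 <- R2 - (4)*R1:  [   0    2    4  -15 ]
R3 <- R3 - (-1)*R1:  [  0   8  21   4 ]
R3 <- R3 - (4)*R2:  [  0   0   5  64 ]
Row echelon form:
[ 5  -4  1  |    3 ]
[ 0   2  4  |  -15 ]
[ 0   0  5  |   64 ]

REF = [5 -4 1 3; 0 2 4 -15; 0 0 5 64]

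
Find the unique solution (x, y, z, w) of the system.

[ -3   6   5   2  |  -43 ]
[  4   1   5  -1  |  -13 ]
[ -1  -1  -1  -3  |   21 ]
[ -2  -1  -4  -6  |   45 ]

Forward elimination on [A|b]:
R2 <- R2 - (-4/3)*R1:  [      0       9    35/3     5/3  -211/3 ]
R3 <- R3 - (1/3)*R1:  [     0     -3   -8/3  -11/3  106/3 ]
R4 <- R4 - (2/3)*R1:  [     0     -5  -22/3  -22/3  221/3 ]
R3 <- R3 - (-1/3)*R2:  [     0      0   11/9  -28/9  107/9 ]
R4 <- R4 - (-5/9)*R2:  [       0        0   -23/27  -173/27   934/27 ]
R4 <- R4 - (-23/33)*R3:  [       0        0        0  -283/33  1415/33 ]
Row echelon form:
[ -3  6     5        2  |      -43 ]
[  0  9  35/3      5/3  |   -211/3 ]
[  0  0  11/9    -28/9  |    107/9 ]
[  0  0     0  -283/33  |  1415/33 ]
Back-substitution:
w = (1415/33) / (-283/33) = -5
z = (107/9 - (-28/9)*(-5)) / (11/9) = -3
y = (-211/3 - (35/3)*(-3) - (5/3)*(-5)) / 9 = -3
x = (-43 - (6)*(-3) - (5)*(-3) - (2)*(-5)) / -3 = 0

(0, -3, -3, -5)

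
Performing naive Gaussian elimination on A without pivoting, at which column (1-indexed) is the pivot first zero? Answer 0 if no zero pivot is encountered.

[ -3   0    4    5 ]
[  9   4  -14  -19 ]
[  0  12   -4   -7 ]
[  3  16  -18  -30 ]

Naive forward elimination:
R2 <- R2 - (-3)*R1:  [  0   4  -2  -4 ]
R4 <- R4 - (-1)*R1:  [   0   16  -14  -25 ]
R3 <- R3 - (3)*R2:  [ 0  0  2  5 ]
R4 <- R4 - (4)*R2:  [  0   0  -6  -9 ]
R4 <- R4 - (-3)*R3:  [ 0  0  0  6 ]
All pivots nonzero; naive elimination completes without hitting a zero pivot.

first zero-pivot column = 0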